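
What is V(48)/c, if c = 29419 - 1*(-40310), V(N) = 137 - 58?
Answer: 79/69729 ≈ 0.0011330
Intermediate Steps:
V(N) = 79
c = 69729 (c = 29419 + 40310 = 69729)
V(48)/c = 79/69729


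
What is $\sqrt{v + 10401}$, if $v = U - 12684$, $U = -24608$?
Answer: $i \sqrt{26891} \approx 163.98 i$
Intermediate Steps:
$v = -37292$ ($v = -24608 - 12684 = -37292$)
$\sqrt{v + 10401} = \sqrt{-37292 + 10401} = \sqrt{-26891} = i \sqrt{26891}$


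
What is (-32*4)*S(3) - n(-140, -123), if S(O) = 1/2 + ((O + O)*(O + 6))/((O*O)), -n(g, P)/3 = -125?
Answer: -1207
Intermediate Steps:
n(g, P) = 375 (n(g, P) = -3*(-125) = 375)
S(O) = ½ + 2*(6 + O)/O (S(O) = 1*(½) + ((2*O)*(6 + O))/(O²) = ½ + (2*O*(6 + O))/O² = ½ + 2*(6 + O)/O)
(-32*4)*S(3) - n(-140, -123) = (-32*4)*(5/2 + 12/3) - 1*375 = -128*(5/2 + 12*(⅓)) - 375 = -128*(5/2 + 4) - 375 = -128*13/2 - 375 = -832 - 375 = -1207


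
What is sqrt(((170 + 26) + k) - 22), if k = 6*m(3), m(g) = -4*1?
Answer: 5*sqrt(6) ≈ 12.247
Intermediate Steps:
m(g) = -4
k = -24 (k = 6*(-4) = -24)
sqrt(((170 + 26) + k) - 22) = sqrt(((170 + 26) - 24) - 22) = sqrt((196 - 24) - 22) = sqrt(172 - 22) = sqrt(150) = 5*sqrt(6)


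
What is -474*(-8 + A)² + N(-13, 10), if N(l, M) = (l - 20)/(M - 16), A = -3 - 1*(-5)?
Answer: -34117/2 ≈ -17059.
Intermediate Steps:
A = 2 (A = -3 + 5 = 2)
N(l, M) = (-20 + l)/(-16 + M)
-474*(-8 + A)² + N(-13, 10) = -474*(-8 + 2)² + (-20 - 13)/(-16 + 10) = -474*(-6)² - 33/(-6) = -474*36 - ⅙*(-33) = -17064 + 11/2 = -34117/2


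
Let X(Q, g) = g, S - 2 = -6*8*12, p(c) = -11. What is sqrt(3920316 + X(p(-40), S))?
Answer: sqrt(3919742) ≈ 1979.8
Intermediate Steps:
S = -574 (S = 2 - 6*8*12 = 2 - 48*12 = 2 - 576 = -574)
sqrt(3920316 + X(p(-40), S)) = sqrt(3920316 - 574) = sqrt(3919742)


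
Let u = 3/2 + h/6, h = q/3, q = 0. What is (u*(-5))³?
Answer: -3375/8 ≈ -421.88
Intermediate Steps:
h = 0 (h = 0/3 = 0*(⅓) = 0)
u = 3/2 (u = 3/2 + 0/6 = 3*(½) + 0*(⅙) = 3/2 + 0 = 3/2 ≈ 1.5000)
(u*(-5))³ = ((3/2)*(-5))³ = (-15/2)³ = -3375/8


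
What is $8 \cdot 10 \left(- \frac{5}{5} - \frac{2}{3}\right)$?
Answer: $- \frac{400}{3} \approx -133.33$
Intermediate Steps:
$8 \cdot 10 \left(- \frac{5}{5} - \frac{2}{3}\right) = 80 \left(\left(-5\right) \frac{1}{5} - \frac{2}{3}\right) = 80 \left(-1 - \frac{2}{3}\right) = 80 \left(- \frac{5}{3}\right) = - \frac{400}{3}$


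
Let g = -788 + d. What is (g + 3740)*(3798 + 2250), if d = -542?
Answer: 14575680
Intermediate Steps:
g = -1330 (g = -788 - 542 = -1330)
(g + 3740)*(3798 + 2250) = (-1330 + 3740)*(3798 + 2250) = 2410*6048 = 14575680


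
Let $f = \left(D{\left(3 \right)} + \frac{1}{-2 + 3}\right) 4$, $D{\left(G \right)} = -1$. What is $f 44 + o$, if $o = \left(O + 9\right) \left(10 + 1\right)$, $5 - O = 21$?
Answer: $-77$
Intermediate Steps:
$O = -16$ ($O = 5 - 21 = -16$)
$f = 0$ ($f = \left(-1 + \frac{1}{-2 + 3}\right) 4 = \left(-1 + 1^{-1}\right) 4 = \left(-1 + 1\right) 4 = 0 \cdot 4 = 0$)
$o = -77$ ($o = \left(-16 + 9\right) \left(10 + 1\right) = \left(-7\right) 11 = -77$)
$f 44 + o = 0 \cdot 44 - 77 = 0 - 77 = -77$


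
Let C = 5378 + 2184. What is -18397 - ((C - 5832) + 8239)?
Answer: -28366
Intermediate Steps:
C = 7562
-18397 - ((C - 5832) + 8239) = -18397 - ((7562 - 5832) + 8239) = -18397 - (1730 + 8239) = -18397 - 1*9969 = -18397 - 9969 = -28366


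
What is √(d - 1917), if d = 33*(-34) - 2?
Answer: I*√3041 ≈ 55.145*I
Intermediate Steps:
d = -1124 (d = -1122 - 2 = -1124)
√(d - 1917) = √(-1124 - 1917) = √(-3041) = I*√3041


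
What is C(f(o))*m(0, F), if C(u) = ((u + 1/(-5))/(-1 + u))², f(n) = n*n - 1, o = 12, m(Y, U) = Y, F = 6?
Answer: 0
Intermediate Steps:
f(n) = -1 + n² (f(n) = n² - 1 = -1 + n²)
C(u) = (-⅕ + u)²/(-1 + u)² (C(u) = ((u - ⅕)/(-1 + u))² = ((-⅕ + u)/(-1 + u))² = (-⅕ + u)²/(-1 + u)²)
C(f(o))*m(0, F) = ((-1 + 5*(-1 + 12²))²/(25*(-1 + (-1 + 12²))²))*0 = ((-1 + 5*(-1 + 144))²/(25*(-1 + (-1 + 144))²))*0 = ((-1 + 5*143)²/(25*(-1 + 143)²))*0 = ((1/25)*(-1 + 715)²/142²)*0 = ((1/25)*(1/20164)*714²)*0 = ((1/25)*(1/20164)*509796)*0 = (127449/126025)*0 = 0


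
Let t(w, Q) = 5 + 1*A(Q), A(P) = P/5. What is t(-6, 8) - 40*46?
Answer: -9167/5 ≈ -1833.4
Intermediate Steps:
A(P) = P/5 (A(P) = P*(⅕) = P/5)
t(w, Q) = 5 + Q/5 (t(w, Q) = 5 + 1*(Q/5) = 5 + Q/5)
t(-6, 8) - 40*46 = (5 + (⅕)*8) - 40*46 = (5 + 8/5) - 1840 = 33/5 - 1840 = -9167/5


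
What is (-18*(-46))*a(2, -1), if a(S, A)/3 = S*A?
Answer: -4968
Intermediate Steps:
a(S, A) = 3*A*S (a(S, A) = 3*(S*A) = 3*(A*S) = 3*A*S)
(-18*(-46))*a(2, -1) = (-18*(-46))*(3*(-1)*2) = 828*(-6) = -4968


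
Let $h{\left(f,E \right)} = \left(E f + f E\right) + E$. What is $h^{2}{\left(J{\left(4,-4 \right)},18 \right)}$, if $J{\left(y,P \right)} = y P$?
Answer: $311364$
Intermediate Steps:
$J{\left(y,P \right)} = P y$
$h{\left(f,E \right)} = E + 2 E f$ ($h{\left(f,E \right)} = \left(E f + E f\right) + E = 2 E f + E = E + 2 E f$)
$h^{2}{\left(J{\left(4,-4 \right)},18 \right)} = \left(18 \left(1 + 2 \left(\left(-4\right) 4\right)\right)\right)^{2} = \left(18 \left(1 + 2 \left(-16\right)\right)\right)^{2} = \left(18 \left(1 - 32\right)\right)^{2} = \left(18 \left(-31\right)\right)^{2} = \left(-558\right)^{2} = 311364$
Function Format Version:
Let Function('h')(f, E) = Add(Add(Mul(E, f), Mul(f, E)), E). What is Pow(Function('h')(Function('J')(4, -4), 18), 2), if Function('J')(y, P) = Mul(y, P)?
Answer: 311364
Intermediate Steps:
Function('J')(y, P) = Mul(P, y)
Function('h')(f, E) = Add(E, Mul(2, E, f)) (Function('h')(f, E) = Add(Add(Mul(E, f), Mul(E, f)), E) = Add(Mul(2, E, f), E) = Add(E, Mul(2, E, f)))
Pow(Function('h')(Function('J')(4, -4), 18), 2) = Pow(Mul(18, Add(1, Mul(2, Mul(-4, 4)))), 2) = Pow(Mul(18, Add(1, Mul(2, -16))), 2) = Pow(Mul(18, Add(1, -32)), 2) = Pow(Mul(18, -31), 2) = Pow(-558, 2) = 311364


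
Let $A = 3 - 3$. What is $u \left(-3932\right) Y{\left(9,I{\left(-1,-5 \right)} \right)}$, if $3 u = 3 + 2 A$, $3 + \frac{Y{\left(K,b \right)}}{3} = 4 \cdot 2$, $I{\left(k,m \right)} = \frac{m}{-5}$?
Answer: $-58980$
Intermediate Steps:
$A = 0$ ($A = 3 - 3 = 0$)
$I{\left(k,m \right)} = - \frac{m}{5}$ ($I{\left(k,m \right)} = m \left(- \frac{1}{5}\right) = - \frac{m}{5}$)
$Y{\left(K,b \right)} = 15$ ($Y{\left(K,b \right)} = -9 + 3 \cdot 4 \cdot 2 = -9 + 3 \cdot 8 = -9 + 24 = 15$)
$u = 1$ ($u = \frac{3 + 2 \cdot 0}{3} = \frac{3 + 0}{3} = \frac{1}{3} \cdot 3 = 1$)
$u \left(-3932\right) Y{\left(9,I{\left(-1,-5 \right)} \right)} = 1 \left(-3932\right) 15 = \left(-3932\right) 15 = -58980$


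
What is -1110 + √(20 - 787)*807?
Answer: -1110 + 807*I*√767 ≈ -1110.0 + 22350.0*I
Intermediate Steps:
-1110 + √(20 - 787)*807 = -1110 + √(-767)*807 = -1110 + (I*√767)*807 = -1110 + 807*I*√767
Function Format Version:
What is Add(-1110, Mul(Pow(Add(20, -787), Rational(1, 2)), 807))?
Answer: Add(-1110, Mul(807, I, Pow(767, Rational(1, 2)))) ≈ Add(-1110.0, Mul(22350., I))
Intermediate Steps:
Add(-1110, Mul(Pow(Add(20, -787), Rational(1, 2)), 807)) = Add(-1110, Mul(Pow(-767, Rational(1, 2)), 807)) = Add(-1110, Mul(Mul(I, Pow(767, Rational(1, 2))), 807)) = Add(-1110, Mul(807, I, Pow(767, Rational(1, 2))))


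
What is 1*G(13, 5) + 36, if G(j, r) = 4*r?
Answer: 56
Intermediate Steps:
1*G(13, 5) + 36 = 1*(4*5) + 36 = 1*20 + 36 = 20 + 36 = 56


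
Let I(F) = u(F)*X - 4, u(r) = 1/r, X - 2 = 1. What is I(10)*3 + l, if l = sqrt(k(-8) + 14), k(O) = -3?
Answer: -111/10 + sqrt(11) ≈ -7.7834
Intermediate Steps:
X = 3 (X = 2 + 1 = 3)
u(r) = 1/r
I(F) = -4 + 3/F (I(F) = 3/F - 4 = -4 + 3/F)
l = sqrt(11) (l = sqrt(-3 + 14) = sqrt(11) ≈ 3.3166)
I(10)*3 + l = (-4 + 3/10)*3 + sqrt(11) = -37/10*3 + sqrt(11) = -111/10 + sqrt(11)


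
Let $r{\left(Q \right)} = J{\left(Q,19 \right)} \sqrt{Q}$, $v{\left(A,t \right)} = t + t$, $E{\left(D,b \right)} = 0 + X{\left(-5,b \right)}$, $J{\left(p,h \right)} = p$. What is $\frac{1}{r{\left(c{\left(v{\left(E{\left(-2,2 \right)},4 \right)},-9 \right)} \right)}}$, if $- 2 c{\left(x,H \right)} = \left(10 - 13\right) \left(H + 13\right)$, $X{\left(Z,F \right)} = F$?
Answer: $\frac{\sqrt{6}}{36} \approx 0.068041$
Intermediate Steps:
$E{\left(D,b \right)} = b$ ($E{\left(D,b \right)} = 0 + b = b$)
$v{\left(A,t \right)} = 2 t$
$c{\left(x,H \right)} = \frac{39}{2} + \frac{3 H}{2}$ ($c{\left(x,H \right)} = - \frac{\left(10 - 13\right) \left(H + 13\right)}{2} = - \frac{\left(-3\right) \left(13 + H\right)}{2} = - \frac{-39 - 3 H}{2} = \frac{39}{2} + \frac{3 H}{2}$)
$r{\left(Q \right)} = Q^{\frac{3}{2}}$ ($r{\left(Q \right)} = Q \sqrt{Q} = Q^{\frac{3}{2}}$)
$\frac{1}{r{\left(c{\left(v{\left(E{\left(-2,2 \right)},4 \right)},-9 \right)} \right)}} = \frac{1}{\left(\frac{39}{2} + \frac{3}{2} \left(-9\right)\right)^{\frac{3}{2}}} = \frac{1}{\left(\frac{39}{2} - \frac{27}{2}\right)^{\frac{3}{2}}} = \frac{1}{6^{\frac{3}{2}}} = \frac{1}{6 \sqrt{6}} = \frac{\sqrt{6}}{36}$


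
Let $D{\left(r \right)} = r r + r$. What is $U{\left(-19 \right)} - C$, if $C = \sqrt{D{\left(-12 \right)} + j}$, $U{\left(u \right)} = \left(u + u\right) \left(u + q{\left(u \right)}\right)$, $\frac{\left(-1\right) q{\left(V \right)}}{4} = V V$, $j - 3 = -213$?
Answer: $55594 - i \sqrt{78} \approx 55594.0 - 8.8318 i$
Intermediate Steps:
$j = -210$ ($j = 3 - 213 = -210$)
$q{\left(V \right)} = - 4 V^{2}$ ($q{\left(V \right)} = - 4 V V = - 4 V^{2}$)
$D{\left(r \right)} = r + r^{2}$ ($D{\left(r \right)} = r^{2} + r = r + r^{2}$)
$U{\left(u \right)} = 2 u \left(u - 4 u^{2}\right)$ ($U{\left(u \right)} = \left(u + u\right) \left(u - 4 u^{2}\right) = 2 u \left(u - 4 u^{2}\right)$)
$C = i \sqrt{78}$ ($C = \sqrt{- 12 \left(1 - 12\right) - 210} = \sqrt{\left(-12\right) \left(-11\right) - 210} = \sqrt{132 - 210} = \sqrt{-78} = i \sqrt{78} \approx 8.8318 i$)
$U{\left(-19 \right)} - C = \left(-19\right)^{2} \left(2 - -152\right) - i \sqrt{78} = 361 \left(2 + 152\right) - i \sqrt{78} = 361 \cdot 154 - i \sqrt{78} = 55594 - i \sqrt{78}$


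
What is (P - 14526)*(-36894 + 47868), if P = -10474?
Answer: -274350000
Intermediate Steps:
(P - 14526)*(-36894 + 47868) = (-10474 - 14526)*(-36894 + 47868) = -25000*10974 = -274350000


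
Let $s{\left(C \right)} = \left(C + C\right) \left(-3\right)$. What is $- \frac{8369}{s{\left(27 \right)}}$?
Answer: $\frac{8369}{162} \approx 51.661$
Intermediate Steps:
$s{\left(C \right)} = - 6 C$ ($s{\left(C \right)} = 2 C \left(-3\right) = - 6 C$)
$- \frac{8369}{s{\left(27 \right)}} = - \frac{8369}{\left(-6\right) 27} = - \frac{8369}{-162} = \left(-8369\right) \left(- \frac{1}{162}\right) = \frac{8369}{162}$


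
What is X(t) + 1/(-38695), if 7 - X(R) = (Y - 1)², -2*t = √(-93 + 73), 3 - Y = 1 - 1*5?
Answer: -1122156/38695 ≈ -29.000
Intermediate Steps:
Y = 7 (Y = 3 - (1 - 1*5) = 3 - (1 - 5) = 3 - 1*(-4) = 3 + 4 = 7)
t = -I*√5 (t = -√(-93 + 73)/2 = -I*√5 ≈ -2.2361*I)
X(R) = -29 (X(R) = 7 - (7 - 1)² = 7 - 1*6² = 7 - 1*36 = 7 - 36 = -29)
X(t) + 1/(-38695) = -29 + 1/(-38695) = -29 - 1/38695 = -1122156/38695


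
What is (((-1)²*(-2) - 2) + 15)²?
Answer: 121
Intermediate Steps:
(((-1)²*(-2) - 2) + 15)² = ((1*(-2) - 2) + 15)² = ((-2 - 2) + 15)² = (-4 + 15)² = 11² = 121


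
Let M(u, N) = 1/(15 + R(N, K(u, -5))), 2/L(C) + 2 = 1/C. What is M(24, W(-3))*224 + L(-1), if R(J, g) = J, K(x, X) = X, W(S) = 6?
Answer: 10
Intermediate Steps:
L(C) = 2/(-2 + 1/C)
M(u, N) = 1/(15 + N)
M(24, W(-3))*224 + L(-1) = 224/(15 + 6) - 2*(-1)/(-1 + 2*(-1)) = 224/21 - 2*(-1)/(-1 - 2) = (1/21)*224 - 2*(-1)/(-3) = 32/3 - 2*(-1)*(-1/3) = 32/3 - 2/3 = 10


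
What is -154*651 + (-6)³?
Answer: -100470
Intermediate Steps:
-154*651 + (-6)³ = -100254 - 216 = -100470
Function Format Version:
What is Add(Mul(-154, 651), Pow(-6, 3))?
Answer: -100470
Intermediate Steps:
Add(Mul(-154, 651), Pow(-6, 3)) = Add(-100254, -216) = -100470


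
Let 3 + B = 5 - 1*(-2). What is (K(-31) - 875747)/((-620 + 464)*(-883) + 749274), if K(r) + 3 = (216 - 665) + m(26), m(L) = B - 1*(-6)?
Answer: -292063/295674 ≈ -0.98779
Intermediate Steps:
B = 4 (B = -3 + (5 - 1*(-2)) = -3 + (5 + 2) = -3 + 7 = 4)
m(L) = 10 (m(L) = 4 - 1*(-6) = 4 + 6 = 10)
K(r) = -442 (K(r) = -3 + ((216 - 665) + 10) = -3 + (-449 + 10) = -3 - 439 = -442)
(K(-31) - 875747)/((-620 + 464)*(-883) + 749274) = (-442 - 875747)/((-620 + 464)*(-883) + 749274) = -876189/(-156*(-883) + 749274) = -876189/(137748 + 749274) = -876189/887022 = -876189*1/887022 = -292063/295674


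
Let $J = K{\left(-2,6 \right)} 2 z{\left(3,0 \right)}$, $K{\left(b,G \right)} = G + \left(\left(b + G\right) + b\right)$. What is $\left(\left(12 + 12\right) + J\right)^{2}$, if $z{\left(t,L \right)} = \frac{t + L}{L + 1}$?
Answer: $5184$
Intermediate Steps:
$K{\left(b,G \right)} = 2 G + 2 b$ ($K{\left(b,G \right)} = G + \left(\left(G + b\right) + b\right) = G + \left(G + 2 b\right) = 2 G + 2 b$)
$z{\left(t,L \right)} = \frac{L + t}{1 + L}$
$J = 48$ ($J = \left(2 \cdot 6 + 2 \left(-2\right)\right) 2 \frac{0 + 3}{1 + 0} = \left(12 - 4\right) 2 \cdot 1^{-1} \cdot 3 = 8 \cdot 2 \cdot 1 \cdot 3 = 16 \cdot 3 = 48$)
$\left(\left(12 + 12\right) + J\right)^{2} = \left(\left(12 + 12\right) + 48\right)^{2} = \left(24 + 48\right)^{2} = 72^{2} = 5184$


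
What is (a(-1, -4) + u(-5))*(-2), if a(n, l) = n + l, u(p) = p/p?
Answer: 8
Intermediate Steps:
u(p) = 1
a(n, l) = l + n
(a(-1, -4) + u(-5))*(-2) = ((-4 - 1) + 1)*(-2) = (-5 + 1)*(-2) = -4*(-2) = 8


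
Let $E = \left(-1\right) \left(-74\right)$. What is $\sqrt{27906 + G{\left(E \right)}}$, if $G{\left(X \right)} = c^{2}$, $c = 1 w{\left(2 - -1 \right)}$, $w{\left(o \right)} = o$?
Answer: $\sqrt{27915} \approx 167.08$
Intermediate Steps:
$E = 74$
$c = 3$ ($c = 1 \left(2 - -1\right) = 1 \left(2 + 1\right) = 1 \cdot 3 = 3$)
$G{\left(X \right)} = 9$ ($G{\left(X \right)} = 3^{2} = 9$)
$\sqrt{27906 + G{\left(E \right)}} = \sqrt{27906 + 9} = \sqrt{27915}$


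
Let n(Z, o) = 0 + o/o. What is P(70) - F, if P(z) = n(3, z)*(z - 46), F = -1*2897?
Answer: 2921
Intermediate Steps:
n(Z, o) = 1 (n(Z, o) = 0 + 1 = 1)
F = -2897
P(z) = -46 + z (P(z) = 1*(z - 46) = 1*(-46 + z) = -46 + z)
P(70) - F = (-46 + 70) - 1*(-2897) = 24 + 2897 = 2921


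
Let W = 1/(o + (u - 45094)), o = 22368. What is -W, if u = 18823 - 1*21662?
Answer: 1/25565 ≈ 3.9116e-5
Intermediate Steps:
u = -2839 (u = 18823 - 21662 = -2839)
W = -1/25565 (W = 1/(22368 + (-2839 - 45094)) = 1/(22368 - 47933) = 1/(-25565) = -1/25565 ≈ -3.9116e-5)
-W = -1*(-1/25565) = 1/25565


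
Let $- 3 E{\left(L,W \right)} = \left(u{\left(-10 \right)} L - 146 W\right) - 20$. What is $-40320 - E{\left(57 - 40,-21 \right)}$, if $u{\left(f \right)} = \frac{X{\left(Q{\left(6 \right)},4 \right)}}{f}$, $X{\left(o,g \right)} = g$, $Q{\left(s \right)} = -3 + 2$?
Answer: $- \frac{589604}{15} \approx -39307.0$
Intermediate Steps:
$Q{\left(s \right)} = -1$
$u{\left(f \right)} = \frac{4}{f}$
$E{\left(L,W \right)} = \frac{20}{3} + \frac{2 L}{15} + \frac{146 W}{3}$ ($E{\left(L,W \right)} = - \frac{\left(\frac{4}{-10} L - 146 W\right) - 20}{3} = - \frac{\left(4 \left(- \frac{1}{10}\right) L - 146 W\right) - 20}{3} = - \frac{\left(- \frac{2 L}{5} - 146 W\right) - 20}{3} = - \frac{\left(- 146 W - \frac{2 L}{5}\right) - 20}{3} = - \frac{-20 - 146 W - \frac{2 L}{5}}{3} = \frac{20}{3} + \frac{2 L}{15} + \frac{146 W}{3}$)
$-40320 - E{\left(57 - 40,-21 \right)} = -40320 - \left(\frac{20}{3} + \frac{2 \left(57 - 40\right)}{15} + \frac{146}{3} \left(-21\right)\right) = -40320 - \left(\frac{20}{3} + \frac{2 \left(57 - 40\right)}{15} - 1022\right) = -40320 - \left(\frac{20}{3} + \frac{2}{15} \cdot 17 - 1022\right) = -40320 - \left(\frac{20}{3} + \frac{34}{15} - 1022\right) = -40320 - - \frac{15196}{15} = -40320 + \frac{15196}{15} = - \frac{589604}{15}$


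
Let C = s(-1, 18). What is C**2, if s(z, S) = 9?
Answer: 81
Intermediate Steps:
C = 9
C**2 = 9**2 = 81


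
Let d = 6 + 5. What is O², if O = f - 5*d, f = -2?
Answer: 3249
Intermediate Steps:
d = 11
O = -57 (O = -2 - 5*11 = -2 - 55 = -57)
O² = (-57)² = 3249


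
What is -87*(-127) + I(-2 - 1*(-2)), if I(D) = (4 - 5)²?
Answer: 11050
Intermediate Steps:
I(D) = 1 (I(D) = (-1)² = 1)
-87*(-127) + I(-2 - 1*(-2)) = -87*(-127) + 1 = 11049 + 1 = 11050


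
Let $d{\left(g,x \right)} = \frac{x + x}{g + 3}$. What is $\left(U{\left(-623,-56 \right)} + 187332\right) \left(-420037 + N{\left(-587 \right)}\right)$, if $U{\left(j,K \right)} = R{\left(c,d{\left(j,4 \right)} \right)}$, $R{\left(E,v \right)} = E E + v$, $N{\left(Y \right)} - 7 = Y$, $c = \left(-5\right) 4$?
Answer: $- \frac{12239306108586}{155} \approx -7.8963 \cdot 10^{10}$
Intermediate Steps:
$c = -20$
$N{\left(Y \right)} = 7 + Y$
$d{\left(g,x \right)} = \frac{2 x}{3 + g}$
$R{\left(E,v \right)} = v + E^{2}$ ($R{\left(E,v \right)} = E^{2} + v = v + E^{2}$)
$U{\left(j,K \right)} = 400 + \frac{8}{3 + j}$ ($U{\left(j,K \right)} = 2 \cdot 4 \frac{1}{3 + j} + \left(-20\right)^{2} = \frac{8}{3 + j} + 400 = 400 + \frac{8}{3 + j}$)
$\left(U{\left(-623,-56 \right)} + 187332\right) \left(-420037 + N{\left(-587 \right)}\right) = \left(\frac{8 \left(151 + 50 \left(-623\right)\right)}{3 - 623} + 187332\right) \left(-420037 + \left(7 - 587\right)\right) = \left(\frac{8 \left(151 - 31150\right)}{-620} + 187332\right) \left(-420037 - 580\right) = \left(8 \left(- \frac{1}{620}\right) \left(-30999\right) + 187332\right) \left(-420617\right) = \left(\frac{61998}{155} + 187332\right) \left(-420617\right) = \frac{29098458}{155} \left(-420617\right) = - \frac{12239306108586}{155}$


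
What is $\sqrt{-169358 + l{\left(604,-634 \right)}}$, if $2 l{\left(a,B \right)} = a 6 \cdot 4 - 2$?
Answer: $i \sqrt{162111} \approx 402.63 i$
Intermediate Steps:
$l{\left(a,B \right)} = -1 + 12 a$ ($l{\left(a,B \right)} = \frac{a 6 \cdot 4 - 2}{2} = \frac{6 a 4 - 2}{2} = \frac{24 a - 2}{2} = \frac{-2 + 24 a}{2} = -1 + 12 a$)
$\sqrt{-169358 + l{\left(604,-634 \right)}} = \sqrt{-169358 + \left(-1 + 12 \cdot 604\right)} = \sqrt{-169358 + \left(-1 + 7248\right)} = \sqrt{-169358 + 7247} = \sqrt{-162111} = i \sqrt{162111}$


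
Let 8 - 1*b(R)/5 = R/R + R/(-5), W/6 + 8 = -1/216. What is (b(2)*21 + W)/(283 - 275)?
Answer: 26243/288 ≈ 91.122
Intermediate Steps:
W = -1729/36 (W = -48 + 6*(-1/216) = -48 - 1/36 = -1729/36 ≈ -48.028)
b(R) = 35 + R (b(R) = 40 - 5*(R/R + R/(-5)) = 40 - 5*(1 + R*(-⅕)) = 40 - 5*(1 - R/5) = 40 + (-5 + R) = 35 + R)
(b(2)*21 + W)/(283 - 275) = ((35 + 2)*21 - 1729/36)/(283 - 275) = (37*21 - 1729/36)/8 = (777 - 1729/36)*(⅛) = (26243/36)*(⅛) = 26243/288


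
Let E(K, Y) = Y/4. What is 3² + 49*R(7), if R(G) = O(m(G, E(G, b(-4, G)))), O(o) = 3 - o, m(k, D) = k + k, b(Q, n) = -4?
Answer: -530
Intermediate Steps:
E(K, Y) = Y/4 (E(K, Y) = Y*(¼) = Y/4)
m(k, D) = 2*k
R(G) = 3 - 2*G
3² + 49*R(7) = 3² + 49*(3 - 2*7) = 9 + 49*(3 - 14) = 9 + 49*(-11) = 9 - 539 = -530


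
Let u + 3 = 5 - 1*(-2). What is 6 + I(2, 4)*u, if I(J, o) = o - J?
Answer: 14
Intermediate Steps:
u = 4 (u = -3 + (5 - 1*(-2)) = -3 + (5 + 2) = -3 + 7 = 4)
6 + I(2, 4)*u = 6 + (4 - 1*2)*4 = 6 + (4 - 2)*4 = 6 + 2*4 = 6 + 8 = 14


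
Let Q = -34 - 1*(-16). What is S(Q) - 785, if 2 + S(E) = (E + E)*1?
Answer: -823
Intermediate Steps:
Q = -18 (Q = -34 + 16 = -18)
S(E) = -2 + 2*E (S(E) = -2 + (E + E)*1 = -2 + (2*E)*1 = -2 + 2*E)
S(Q) - 785 = (-2 + 2*(-18)) - 785 = (-2 - 36) - 785 = -38 - 785 = -823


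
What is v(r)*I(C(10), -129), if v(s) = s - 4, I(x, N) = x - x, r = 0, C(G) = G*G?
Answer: 0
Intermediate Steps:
C(G) = G**2
I(x, N) = 0
v(s) = -4 + s
v(r)*I(C(10), -129) = (-4 + 0)*0 = -4*0 = 0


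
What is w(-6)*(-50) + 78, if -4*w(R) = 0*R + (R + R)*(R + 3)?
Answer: 528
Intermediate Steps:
w(R) = -R*(3 + R)/2 (w(R) = -(0*R + (R + R)*(R + 3))/4 = -(0 + (2*R)*(3 + R))/4 = -(0 + 2*R*(3 + R))/4 = -R*(3 + R)/2)
w(-6)*(-50) + 78 = -½*(-6)*(3 - 6)*(-50) + 78 = -½*(-6)*(-3)*(-50) + 78 = -9*(-50) + 78 = 450 + 78 = 528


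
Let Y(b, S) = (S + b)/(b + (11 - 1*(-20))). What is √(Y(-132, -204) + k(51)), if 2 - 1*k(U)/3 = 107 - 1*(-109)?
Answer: I*√6515106/101 ≈ 25.272*I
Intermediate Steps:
k(U) = -642 (k(U) = 6 - 3*(107 - 1*(-109)) = 6 - 3*(107 + 109) = 6 - 3*216 = 6 - 648 = -642)
Y(b, S) = (S + b)/(31 + b) (Y(b, S) = (S + b)/(b + (11 + 20)) = (S + b)/(b + 31) = (S + b)/(31 + b))
√(Y(-132, -204) + k(51)) = √((-204 - 132)/(31 - 132) - 642) = √(-336/(-101) - 642) = √(-1/101*(-336) - 642) = √(336/101 - 642) = √(-64506/101) = I*√6515106/101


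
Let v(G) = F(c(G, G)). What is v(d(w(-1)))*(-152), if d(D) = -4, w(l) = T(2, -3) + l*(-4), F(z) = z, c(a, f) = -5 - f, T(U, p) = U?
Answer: 152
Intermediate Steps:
w(l) = 2 - 4*l (w(l) = 2 + l*(-4) = 2 - 4*l)
v(G) = -5 - G
v(d(w(-1)))*(-152) = (-5 - 1*(-4))*(-152) = (-5 + 4)*(-152) = -1*(-152) = 152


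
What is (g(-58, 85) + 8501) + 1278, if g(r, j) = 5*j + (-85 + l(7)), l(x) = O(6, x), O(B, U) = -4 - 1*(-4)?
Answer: 10119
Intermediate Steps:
O(B, U) = 0 (O(B, U) = -4 + 4 = 0)
l(x) = 0
g(r, j) = -85 + 5*j (g(r, j) = 5*j + (-85 + 0) = 5*j - 85 = -85 + 5*j)
(g(-58, 85) + 8501) + 1278 = ((-85 + 5*85) + 8501) + 1278 = ((-85 + 425) + 8501) + 1278 = (340 + 8501) + 1278 = 8841 + 1278 = 10119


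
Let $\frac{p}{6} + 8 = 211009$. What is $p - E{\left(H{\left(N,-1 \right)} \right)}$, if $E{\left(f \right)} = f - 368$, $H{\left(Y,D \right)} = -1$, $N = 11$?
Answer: $1266375$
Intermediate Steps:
$p = 1266006$ ($p = -48 + 6 \cdot 211009 = -48 + 1266054 = 1266006$)
$E{\left(f \right)} = -368 + f$
$p - E{\left(H{\left(N,-1 \right)} \right)} = 1266006 - \left(-368 - 1\right) = 1266006 - -369 = 1266006 + 369 = 1266375$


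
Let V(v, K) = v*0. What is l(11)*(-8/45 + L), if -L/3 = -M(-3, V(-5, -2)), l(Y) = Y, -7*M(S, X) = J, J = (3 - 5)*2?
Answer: 5324/315 ≈ 16.902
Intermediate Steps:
V(v, K) = 0
J = -4 (J = -2*2 = -4)
M(S, X) = 4/7 (M(S, X) = -⅐*(-4) = 4/7)
L = 12/7 (L = -(-3)*4/7 = -3*(-4/7) = 12/7 ≈ 1.7143)
l(11)*(-8/45 + L) = 11*(-8/45 + 12/7) = 11*(484/315) = 5324/315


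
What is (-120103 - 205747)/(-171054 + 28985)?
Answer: 325850/142069 ≈ 2.2936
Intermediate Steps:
(-120103 - 205747)/(-171054 + 28985) = -325850/(-142069) = -325850*(-1/142069) = 325850/142069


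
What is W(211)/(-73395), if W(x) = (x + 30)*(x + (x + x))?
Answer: -50851/24465 ≈ -2.0785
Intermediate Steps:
W(x) = 3*x*(30 + x) (W(x) = (30 + x)*(x + 2*x) = (30 + x)*(3*x) = 3*x*(30 + x))
W(211)/(-73395) = (3*211*(30 + 211))/(-73395) = (3*211*241)*(-1/73395) = 152553*(-1/73395) = -50851/24465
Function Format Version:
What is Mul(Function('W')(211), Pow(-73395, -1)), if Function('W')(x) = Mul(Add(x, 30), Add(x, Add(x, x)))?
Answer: Rational(-50851, 24465) ≈ -2.0785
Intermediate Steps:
Function('W')(x) = Mul(3, x, Add(30, x)) (Function('W')(x) = Mul(Add(30, x), Add(x, Mul(2, x))) = Mul(Add(30, x), Mul(3, x)) = Mul(3, x, Add(30, x)))
Mul(Function('W')(211), Pow(-73395, -1)) = Mul(Mul(3, 211, Add(30, 211)), Pow(-73395, -1)) = Mul(Mul(3, 211, 241), Rational(-1, 73395)) = Mul(152553, Rational(-1, 73395)) = Rational(-50851, 24465)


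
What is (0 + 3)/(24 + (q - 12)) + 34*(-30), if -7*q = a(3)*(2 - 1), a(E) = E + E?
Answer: -26513/26 ≈ -1019.7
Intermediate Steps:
a(E) = 2*E
q = -6/7 (q = -2*3*(2 - 1)/7 = -6/7 ≈ -0.85714)
(0 + 3)/(24 + (q - 12)) + 34*(-30) = (0 + 3)/(24 + (-6/7 - 12)) + 34*(-30) = 3/(24 - 90/7) - 1020 = 3/(78/7) - 1020 = 3*(7/78) - 1020 = 7/26 - 1020 = -26513/26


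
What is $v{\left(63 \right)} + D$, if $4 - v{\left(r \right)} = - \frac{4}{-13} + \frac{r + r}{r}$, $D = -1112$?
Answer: $- \frac{14434}{13} \approx -1110.3$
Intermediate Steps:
$v{\left(r \right)} = \frac{22}{13}$ ($v{\left(r \right)} = 4 - \left(- \frac{4}{-13} + \frac{r + r}{r}\right) = 4 - \left(\left(-4\right) \left(- \frac{1}{13}\right) + \frac{2 r}{r}\right) = 4 - \left(\frac{4}{13} + 2\right) = 4 - \frac{30}{13} = \frac{22}{13}$)
$v{\left(63 \right)} + D = \frac{22}{13} - 1112 = - \frac{14434}{13}$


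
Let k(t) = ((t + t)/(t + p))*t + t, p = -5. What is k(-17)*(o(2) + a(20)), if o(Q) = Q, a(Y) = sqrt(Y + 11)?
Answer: -952/11 - 476*sqrt(31)/11 ≈ -327.48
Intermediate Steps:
a(Y) = sqrt(11 + Y)
k(t) = t + 2*t**2/(-5 + t) (k(t) = ((t + t)/(t - 5))*t + t = ((2*t)/(-5 + t))*t + t = (2*t/(-5 + t))*t + t = 2*t**2/(-5 + t) + t = t + 2*t**2/(-5 + t))
k(-17)*(o(2) + a(20)) = (-17*(-5 + 3*(-17))/(-5 - 17))*(2 + sqrt(11 + 20)) = (-17*(-5 - 51)/(-22))*(2 + sqrt(31)) = (-17*(-1/22)*(-56))*(2 + sqrt(31)) = -476*(2 + sqrt(31))/11 = -952/11 - 476*sqrt(31)/11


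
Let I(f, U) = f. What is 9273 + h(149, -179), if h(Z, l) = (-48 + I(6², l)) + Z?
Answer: 9410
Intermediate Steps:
h(Z, l) = -12 + Z (h(Z, l) = (-48 + 6²) + Z = (-48 + 36) + Z = -12 + Z)
9273 + h(149, -179) = 9273 + (-12 + 149) = 9273 + 137 = 9410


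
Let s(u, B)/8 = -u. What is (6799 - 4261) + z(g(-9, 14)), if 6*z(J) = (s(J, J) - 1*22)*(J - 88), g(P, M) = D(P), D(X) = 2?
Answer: 9248/3 ≈ 3082.7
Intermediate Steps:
g(P, M) = 2
s(u, B) = -8*u (s(u, B) = 8*(-u) = -8*u)
z(J) = (-88 + J)*(-22 - 8*J)/6 (z(J) = ((-8*J - 1*22)*(J - 88))/6 = ((-8*J - 22)*(-88 + J))/6 = ((-22 - 8*J)*(-88 + J))/6 = ((-88 + J)*(-22 - 8*J))/6 = (-88 + J)*(-22 - 8*J)/6)
(6799 - 4261) + z(g(-9, 14)) = (6799 - 4261) + (968/3 - 4/3*2² + (341/3)*2) = 2538 + (968/3 - 4/3*4 + 682/3) = 2538 + (968/3 - 16/3 + 682/3) = 2538 + 1634/3 = 9248/3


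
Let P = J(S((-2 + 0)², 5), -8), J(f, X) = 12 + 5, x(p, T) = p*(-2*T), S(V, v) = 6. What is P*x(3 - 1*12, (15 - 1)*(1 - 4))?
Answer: -12852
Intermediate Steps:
x(p, T) = -2*T*p
J(f, X) = 17
P = 17
P*x(3 - 1*12, (15 - 1)*(1 - 4)) = 17*(-2*(15 - 1)*(1 - 4)*(3 - 1*12)) = 17*(-2*14*(-3)*(3 - 12)) = 17*(-2*(-42)*(-9)) = 17*(-756) = -12852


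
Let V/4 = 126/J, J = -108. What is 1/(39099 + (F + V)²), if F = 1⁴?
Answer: 9/352012 ≈ 2.5567e-5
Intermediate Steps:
F = 1
V = -14/3 (V = 4*(126/(-108)) = 4*(126*(-1/108)) = 4*(-7/6) = -14/3 ≈ -4.6667)
1/(39099 + (F + V)²) = 1/(39099 + (1 - 14/3)²) = 1/(39099 + (-11/3)²) = 1/(39099 + 121/9) = 1/(352012/9) = 9/352012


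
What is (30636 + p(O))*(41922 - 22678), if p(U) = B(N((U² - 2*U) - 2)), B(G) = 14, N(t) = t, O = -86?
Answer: 589828600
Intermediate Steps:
p(U) = 14
(30636 + p(O))*(41922 - 22678) = (30636 + 14)*(41922 - 22678) = 30650*19244 = 589828600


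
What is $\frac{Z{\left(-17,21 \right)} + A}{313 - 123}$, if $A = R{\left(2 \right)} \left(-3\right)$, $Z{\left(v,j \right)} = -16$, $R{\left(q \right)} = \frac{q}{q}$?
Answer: $- \frac{1}{10} \approx -0.1$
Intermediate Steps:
$R{\left(q \right)} = 1$
$A = -3$ ($A = 1 \left(-3\right) = -3$)
$\frac{Z{\left(-17,21 \right)} + A}{313 - 123} = \frac{-16 - 3}{313 - 123} = - \frac{19}{190} = \left(-19\right) \frac{1}{190} = - \frac{1}{10}$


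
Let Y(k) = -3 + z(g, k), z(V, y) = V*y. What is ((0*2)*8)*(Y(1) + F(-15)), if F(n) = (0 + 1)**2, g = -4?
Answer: 0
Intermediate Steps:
F(n) = 1 (F(n) = 1**2 = 1)
Y(k) = -3 - 4*k
((0*2)*8)*(Y(1) + F(-15)) = ((0*2)*8)*((-3 - 4*1) + 1) = (0*8)*((-3 - 4) + 1) = 0*(-7 + 1) = 0*(-6) = 0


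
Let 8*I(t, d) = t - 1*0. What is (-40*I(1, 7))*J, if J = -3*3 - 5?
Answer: 70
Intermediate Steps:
J = -14 (J = -9 - 5 = -14)
I(t, d) = t/8 (I(t, d) = (t - 1*0)/8 = (t + 0)/8 = t/8)
(-40*I(1, 7))*J = -5*(-14) = 70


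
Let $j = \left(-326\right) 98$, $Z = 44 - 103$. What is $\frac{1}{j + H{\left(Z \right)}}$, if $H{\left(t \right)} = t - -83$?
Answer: $- \frac{1}{31924} \approx -3.1324 \cdot 10^{-5}$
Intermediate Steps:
$Z = -59$ ($Z = 44 - 103 = -59$)
$H{\left(t \right)} = 83 + t$ ($H{\left(t \right)} = t + 83 = 83 + t$)
$j = -31948$
$\frac{1}{j + H{\left(Z \right)}} = \frac{1}{-31948 + \left(83 - 59\right)} = \frac{1}{-31948 + 24} = \frac{1}{-31924} = - \frac{1}{31924}$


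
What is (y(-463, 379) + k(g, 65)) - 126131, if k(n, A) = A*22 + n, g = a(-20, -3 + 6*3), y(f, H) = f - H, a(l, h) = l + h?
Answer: -125548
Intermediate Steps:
a(l, h) = h + l
g = -5 (g = (-3 + 6*3) - 20 = (-3 + 18) - 20 = 15 - 20 = -5)
k(n, A) = n + 22*A (k(n, A) = 22*A + n = n + 22*A)
(y(-463, 379) + k(g, 65)) - 126131 = ((-463 - 1*379) + (-5 + 22*65)) - 126131 = ((-463 - 379) + (-5 + 1430)) - 126131 = (-842 + 1425) - 126131 = 583 - 126131 = -125548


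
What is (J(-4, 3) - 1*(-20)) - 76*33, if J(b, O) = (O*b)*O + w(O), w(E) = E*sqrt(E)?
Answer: -2524 + 3*sqrt(3) ≈ -2518.8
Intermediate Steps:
w(E) = E**(3/2)
J(b, O) = O**(3/2) + b*O**2 (J(b, O) = (O*b)*O + O**(3/2) = b*O**2 + O**(3/2) = O**(3/2) + b*O**2)
(J(-4, 3) - 1*(-20)) - 76*33 = ((3**(3/2) - 4*3**2) - 1*(-20)) - 76*33 = ((3*sqrt(3) - 4*9) + 20) - 2508 = ((3*sqrt(3) - 36) + 20) - 2508 = ((-36 + 3*sqrt(3)) + 20) - 2508 = (-16 + 3*sqrt(3)) - 2508 = -2524 + 3*sqrt(3)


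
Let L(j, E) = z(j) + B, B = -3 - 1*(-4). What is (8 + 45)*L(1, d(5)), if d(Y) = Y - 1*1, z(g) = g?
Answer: 106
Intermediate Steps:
d(Y) = -1 + Y (d(Y) = Y - 1 = -1 + Y)
B = 1 (B = -3 + 4 = 1)
L(j, E) = 1 + j (L(j, E) = j + 1 = 1 + j)
(8 + 45)*L(1, d(5)) = (8 + 45)*(1 + 1) = 53*2 = 106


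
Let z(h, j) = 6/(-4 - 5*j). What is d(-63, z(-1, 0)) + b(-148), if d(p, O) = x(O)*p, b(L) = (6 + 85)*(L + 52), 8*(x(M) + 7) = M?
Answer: -132531/16 ≈ -8283.2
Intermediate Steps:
x(M) = -7 + M/8
b(L) = 4732 + 91*L (b(L) = 91*(52 + L) = 4732 + 91*L)
d(p, O) = p*(-7 + O/8) (d(p, O) = (-7 + O/8)*p = p*(-7 + O/8))
d(-63, z(-1, 0)) + b(-148) = (⅛)*(-63)*(-56 - 6/(4 + 5*0)) + (4732 + 91*(-148)) = (⅛)*(-63)*(-56 - 6/(4 + 0)) + (4732 - 13468) = (⅛)*(-63)*(-56 - 6/4) - 8736 = (⅛)*(-63)*(-56 - 6*¼) - 8736 = (⅛)*(-63)*(-56 - 3/2) - 8736 = (⅛)*(-63)*(-115/2) - 8736 = 7245/16 - 8736 = -132531/16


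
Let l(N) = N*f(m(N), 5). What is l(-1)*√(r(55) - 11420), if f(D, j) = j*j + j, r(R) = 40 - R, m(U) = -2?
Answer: -30*I*√11435 ≈ -3208.0*I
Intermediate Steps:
f(D, j) = j + j² (f(D, j) = j² + j = j + j²)
l(N) = 30*N (l(N) = N*(5*(1 + 5)) = N*(5*6) = N*30 = 30*N)
l(-1)*√(r(55) - 11420) = (30*(-1))*√((40 - 1*55) - 11420) = -30*√((40 - 55) - 11420) = -30*√(-15 - 11420) = -30*I*√11435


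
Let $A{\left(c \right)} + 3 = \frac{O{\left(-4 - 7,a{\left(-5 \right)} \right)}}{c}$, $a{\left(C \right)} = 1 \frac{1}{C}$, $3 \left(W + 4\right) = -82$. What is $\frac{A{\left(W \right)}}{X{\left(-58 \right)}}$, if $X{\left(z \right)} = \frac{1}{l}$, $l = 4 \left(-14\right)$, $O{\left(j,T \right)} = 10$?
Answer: $\frac{8736}{47} \approx 185.87$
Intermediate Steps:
$W = - \frac{94}{3}$ ($W = -4 + \frac{1}{3} \left(-82\right) = -4 - \frac{82}{3} = - \frac{94}{3} \approx -31.333$)
$a{\left(C \right)} = \frac{1}{C}$
$l = -56$
$X{\left(z \right)} = - \frac{1}{56}$ ($X{\left(z \right)} = \frac{1}{-56} = - \frac{1}{56}$)
$A{\left(c \right)} = -3 + \frac{10}{c}$
$\frac{A{\left(W \right)}}{X{\left(-58 \right)}} = \frac{-3 + \frac{10}{- \frac{94}{3}}}{- \frac{1}{56}} = \left(-3 + 10 \left(- \frac{3}{94}\right)\right) \left(-56\right) = \left(-3 - \frac{15}{47}\right) \left(-56\right) = \left(- \frac{156}{47}\right) \left(-56\right) = \frac{8736}{47}$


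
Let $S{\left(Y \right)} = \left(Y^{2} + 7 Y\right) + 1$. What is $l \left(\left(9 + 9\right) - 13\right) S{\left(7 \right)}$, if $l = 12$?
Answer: $5940$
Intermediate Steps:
$S{\left(Y \right)} = 1 + Y^{2} + 7 Y$
$l \left(\left(9 + 9\right) - 13\right) S{\left(7 \right)} = 12 \left(\left(9 + 9\right) - 13\right) \left(1 + 7^{2} + 7 \cdot 7\right) = 12 \left(18 - 13\right) \left(1 + 49 + 49\right) = 12 \cdot 5 \cdot 99 = 60 \cdot 99 = 5940$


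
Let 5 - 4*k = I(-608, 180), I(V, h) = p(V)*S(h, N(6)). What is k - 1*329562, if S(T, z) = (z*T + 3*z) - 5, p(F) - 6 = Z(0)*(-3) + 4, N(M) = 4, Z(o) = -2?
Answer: -1329875/4 ≈ -3.3247e+5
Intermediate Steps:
p(F) = 16 (p(F) = 6 + (-2*(-3) + 4) = 6 + (6 + 4) = 6 + 10 = 16)
S(T, z) = -5 + 3*z + T*z (S(T, z) = (T*z + 3*z) - 5 = (3*z + T*z) - 5 = -5 + 3*z + T*z)
I(V, h) = 112 + 64*h (I(V, h) = 16*(-5 + 3*4 + h*4) = 16*(-5 + 12 + 4*h) = 16*(7 + 4*h) = 112 + 64*h)
k = -11627/4 (k = 5/4 - (112 + 64*180)/4 = 5/4 - (112 + 11520)/4 = 5/4 - 1/4*11632 = 5/4 - 2908 = -11627/4 ≈ -2906.8)
k - 1*329562 = -11627/4 - 1*329562 = -11627/4 - 329562 = -1329875/4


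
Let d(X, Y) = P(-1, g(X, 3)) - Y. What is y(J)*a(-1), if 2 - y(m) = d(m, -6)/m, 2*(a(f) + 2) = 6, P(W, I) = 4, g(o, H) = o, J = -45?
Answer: 20/9 ≈ 2.2222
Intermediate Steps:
d(X, Y) = 4 - Y
a(f) = 1 (a(f) = -2 + (1/2)*6 = -2 + 3 = 1)
y(m) = 2 - 10/m (y(m) = 2 - (4 - 1*(-6))/m = 2 - (4 + 6)/m = 2 - 10/m)
y(J)*a(-1) = (2 - 10/(-45))*1 = (2 - 10*(-1/45))*1 = (2 + 2/9)*1 = (20/9)*1 = 20/9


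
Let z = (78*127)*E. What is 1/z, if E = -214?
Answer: -1/2119884 ≈ -4.7172e-7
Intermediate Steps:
z = -2119884 (z = (78*127)*(-214) = 9906*(-214) = -2119884)
1/z = 1/(-2119884) = -1/2119884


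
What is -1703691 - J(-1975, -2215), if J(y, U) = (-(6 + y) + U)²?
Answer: -1764207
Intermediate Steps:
J(y, U) = (-6 + U - y)² (J(y, U) = ((-6 - y) + U)² = (-6 + U - y)²)
-1703691 - J(-1975, -2215) = -1703691 - (6 - 1975 - 1*(-2215))² = -1703691 - (6 - 1975 + 2215)² = -1703691 - 1*246² = -1703691 - 1*60516 = -1703691 - 60516 = -1764207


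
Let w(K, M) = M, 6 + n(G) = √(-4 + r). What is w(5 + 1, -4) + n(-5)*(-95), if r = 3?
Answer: 566 - 95*I ≈ 566.0 - 95.0*I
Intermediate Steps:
n(G) = -6 + I (n(G) = -6 + √(-4 + 3) = -6 + √(-1) = -6 + I)
w(5 + 1, -4) + n(-5)*(-95) = -4 + (-6 + I)*(-95) = -4 + (570 - 95*I) = 566 - 95*I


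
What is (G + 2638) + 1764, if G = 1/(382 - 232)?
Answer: 660301/150 ≈ 4402.0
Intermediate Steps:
G = 1/150 ≈ 0.0066667
(G + 2638) + 1764 = (1/150 + 2638) + 1764 = 395701/150 + 1764 = 660301/150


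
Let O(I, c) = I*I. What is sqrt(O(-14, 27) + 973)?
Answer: sqrt(1169) ≈ 34.191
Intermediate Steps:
O(I, c) = I**2
sqrt(O(-14, 27) + 973) = sqrt((-14)**2 + 973) = sqrt(196 + 973) = sqrt(1169)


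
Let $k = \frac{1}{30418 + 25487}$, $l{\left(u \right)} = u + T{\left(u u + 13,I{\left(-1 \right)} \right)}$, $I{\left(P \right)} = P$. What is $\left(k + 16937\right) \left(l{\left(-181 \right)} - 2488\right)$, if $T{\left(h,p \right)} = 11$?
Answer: $- \frac{838920605596}{18635} \approx -4.5019 \cdot 10^{7}$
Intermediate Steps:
$l{\left(u \right)} = 11 + u$ ($l{\left(u \right)} = u + 11 = 11 + u$)
$k = \frac{1}{55905} \approx 1.7887 \cdot 10^{-5}$
$\left(k + 16937\right) \left(l{\left(-181 \right)} - 2488\right) = \left(\frac{1}{55905} + 16937\right) \left(\left(11 - 181\right) - 2488\right) = \frac{946862986 \left(-170 - 2488\right)}{55905} = \frac{946862986}{55905} \left(-2658\right) = - \frac{838920605596}{18635}$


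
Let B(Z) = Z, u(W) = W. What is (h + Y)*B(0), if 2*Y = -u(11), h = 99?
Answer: 0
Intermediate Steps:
Y = -11/2 (Y = (-1*11)/2 = (1/2)*(-11) = -11/2 ≈ -5.5000)
(h + Y)*B(0) = (99 - 11/2)*0 = (187/2)*0 = 0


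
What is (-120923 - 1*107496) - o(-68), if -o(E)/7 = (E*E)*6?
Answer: -34211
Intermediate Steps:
o(E) = -42*E**2 (o(E) = -7*E*E*6 = -7*E**2*6 = -42*E**2)
(-120923 - 1*107496) - o(-68) = (-120923 - 1*107496) - (-42)*(-68)**2 = (-120923 - 107496) - (-42)*4624 = -228419 - 1*(-194208) = -228419 + 194208 = -34211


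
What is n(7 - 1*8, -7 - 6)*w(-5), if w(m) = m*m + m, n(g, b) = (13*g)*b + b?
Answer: 3120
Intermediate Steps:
n(g, b) = b + 13*b*g (n(g, b) = 13*b*g + b = b + 13*b*g)
w(m) = m + m² (w(m) = m² + m = m + m²)
n(7 - 1*8, -7 - 6)*w(-5) = ((-7 - 6)*(1 + 13*(7 - 1*8)))*(-5*(1 - 5)) = (-13*(1 + 13*(7 - 8)))*(-5*(-4)) = -13*(1 + 13*(-1))*20 = -13*(1 - 13)*20 = -13*(-12)*20 = 156*20 = 3120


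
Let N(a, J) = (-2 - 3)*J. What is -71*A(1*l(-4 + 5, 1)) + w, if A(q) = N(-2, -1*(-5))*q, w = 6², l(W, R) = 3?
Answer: 5361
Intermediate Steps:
N(a, J) = -5*J
w = 36
A(q) = -25*q (A(q) = (-(-5)*(-5))*q = (-5*5)*q = -25*q)
-71*A(1*l(-4 + 5, 1)) + w = -(-1775)*1*3 + 36 = -(-1775)*3 + 36 = -71*(-75) + 36 = 5325 + 36 = 5361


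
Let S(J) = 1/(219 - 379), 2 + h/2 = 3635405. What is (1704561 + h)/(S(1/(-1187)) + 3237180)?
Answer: 1436058720/517948799 ≈ 2.7726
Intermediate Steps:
h = 7270806 (h = -4 + 2*3635405 = -4 + 7270810 = 7270806)
S(J) = -1/160 (S(J) = 1/(-160) = -1/160)
(1704561 + h)/(S(1/(-1187)) + 3237180) = (1704561 + 7270806)/(-1/160 + 3237180) = 8975367/(517948799/160) = 8975367*(160/517948799) = 1436058720/517948799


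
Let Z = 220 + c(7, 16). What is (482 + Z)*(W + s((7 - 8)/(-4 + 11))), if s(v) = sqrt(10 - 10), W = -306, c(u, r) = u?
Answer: -216954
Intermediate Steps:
Z = 227 (Z = 220 + 7 = 227)
s(v) = 0 (s(v) = sqrt(0) = 0)
(482 + Z)*(W + s((7 - 8)/(-4 + 11))) = (482 + 227)*(-306 + 0) = 709*(-306) = -216954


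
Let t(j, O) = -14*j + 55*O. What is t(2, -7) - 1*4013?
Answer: -4426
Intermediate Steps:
t(2, -7) - 1*4013 = (-14*2 + 55*(-7)) - 1*4013 = (-28 - 385) - 4013 = -413 - 4013 = -4426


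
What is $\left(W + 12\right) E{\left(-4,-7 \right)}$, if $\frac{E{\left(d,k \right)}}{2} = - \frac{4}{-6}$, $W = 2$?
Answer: $\frac{56}{3} \approx 18.667$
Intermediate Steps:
$E{\left(d,k \right)} = \frac{4}{3}$ ($E{\left(d,k \right)} = 2 \left(- \frac{4}{-6}\right) = 2 \left(\left(-4\right) \left(- \frac{1}{6}\right)\right) = 2 \cdot \frac{2}{3} = \frac{4}{3}$)
$\left(W + 12\right) E{\left(-4,-7 \right)} = \left(2 + 12\right) \frac{4}{3} = 14 \cdot \frac{4}{3} = \frac{56}{3}$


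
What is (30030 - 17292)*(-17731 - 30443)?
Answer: -613640412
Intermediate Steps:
(30030 - 17292)*(-17731 - 30443) = 12738*(-48174) = -613640412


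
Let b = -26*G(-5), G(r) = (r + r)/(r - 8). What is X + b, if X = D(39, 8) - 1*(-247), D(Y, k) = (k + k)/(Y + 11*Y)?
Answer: 26563/117 ≈ 227.03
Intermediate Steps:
G(r) = 2*r/(-8 + r) (G(r) = (2*r)/(-8 + r) = 2*r/(-8 + r))
D(Y, k) = k/(6*Y) (D(Y, k) = (2*k)/((12*Y)) = (2*k)*(1/(12*Y)) = k/(6*Y))
b = -20 (b = -52*(-5)/(-8 - 5) = -52*(-5)/(-13) = -52*(-5)*(-1)/13 = -26*10/13 = -20)
X = 28903/117 (X = (⅙)*8/39 - 1*(-247) = (⅙)*8*(1/39) + 247 = 4/117 + 247 = 28903/117 ≈ 247.03)
X + b = 28903/117 - 20 = 26563/117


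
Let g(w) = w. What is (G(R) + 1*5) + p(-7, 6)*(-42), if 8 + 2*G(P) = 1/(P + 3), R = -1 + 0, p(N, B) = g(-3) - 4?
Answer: 1181/4 ≈ 295.25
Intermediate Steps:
p(N, B) = -7 (p(N, B) = -3 - 4 = -7)
R = -1
G(P) = -4 + 1/(2*(3 + P)) (G(P) = -4 + 1/(2*(P + 3)) = -4 + 1/(2*(3 + P)))
(G(R) + 1*5) + p(-7, 6)*(-42) = ((-23 - 8*(-1))/(2*(3 - 1)) + 1*5) - 7*(-42) = ((1/2)*(-23 + 8)/2 + 5) + 294 = ((1/2)*(1/2)*(-15) + 5) + 294 = (-15/4 + 5) + 294 = 5/4 + 294 = 1181/4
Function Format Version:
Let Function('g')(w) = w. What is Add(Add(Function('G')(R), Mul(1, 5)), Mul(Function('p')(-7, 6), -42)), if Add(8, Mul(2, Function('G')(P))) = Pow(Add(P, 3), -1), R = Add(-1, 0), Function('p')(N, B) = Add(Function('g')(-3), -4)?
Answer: Rational(1181, 4) ≈ 295.25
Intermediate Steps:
Function('p')(N, B) = -7 (Function('p')(N, B) = Add(-3, -4) = -7)
R = -1
Function('G')(P) = Add(-4, Mul(Rational(1, 2), Pow(Add(3, P), -1))) (Function('G')(P) = Add(-4, Mul(Rational(1, 2), Pow(Add(P, 3), -1))) = Add(-4, Mul(Rational(1, 2), Pow(Add(3, P), -1))))
Add(Add(Function('G')(R), Mul(1, 5)), Mul(Function('p')(-7, 6), -42)) = Add(Add(Mul(Rational(1, 2), Pow(Add(3, -1), -1), Add(-23, Mul(-8, -1))), Mul(1, 5)), Mul(-7, -42)) = Add(Add(Mul(Rational(1, 2), Pow(2, -1), Add(-23, 8)), 5), 294) = Add(Add(Mul(Rational(1, 2), Rational(1, 2), -15), 5), 294) = Add(Add(Rational(-15, 4), 5), 294) = Add(Rational(5, 4), 294) = Rational(1181, 4)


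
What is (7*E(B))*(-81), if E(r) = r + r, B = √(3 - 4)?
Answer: -1134*I ≈ -1134.0*I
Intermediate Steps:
B = I (B = √(-1) = I ≈ 1.0*I)
E(r) = 2*r
(7*E(B))*(-81) = (7*(2*I))*(-81) = (14*I)*(-81) = -1134*I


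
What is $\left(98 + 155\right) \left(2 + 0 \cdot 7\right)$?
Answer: $506$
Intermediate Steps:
$\left(98 + 155\right) \left(2 + 0 \cdot 7\right) = 253 \left(2 + 0\right) = 253 \cdot 2 = 506$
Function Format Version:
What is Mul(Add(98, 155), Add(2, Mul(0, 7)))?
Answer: 506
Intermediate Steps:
Mul(Add(98, 155), Add(2, Mul(0, 7))) = Mul(253, Add(2, 0)) = Mul(253, 2) = 506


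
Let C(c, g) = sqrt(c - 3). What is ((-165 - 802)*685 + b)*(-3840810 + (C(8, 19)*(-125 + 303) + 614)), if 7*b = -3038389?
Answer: 29474095690184/7 - 1366177412*sqrt(5)/7 ≈ 4.2102e+12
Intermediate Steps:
b = -3038389/7 (b = (1/7)*(-3038389) = -3038389/7 ≈ -4.3406e+5)
C(c, g) = sqrt(-3 + c)
((-165 - 802)*685 + b)*(-3840810 + (C(8, 19)*(-125 + 303) + 614)) = ((-165 - 802)*685 - 3038389/7)*(-3840810 + (sqrt(-3 + 8)*(-125 + 303) + 614)) = (-967*685 - 3038389/7)*(-3840810 + (sqrt(5)*178 + 614)) = (-662395 - 3038389/7)*(-3840810 + (178*sqrt(5) + 614)) = -7675154*(-3840810 + (614 + 178*sqrt(5)))/7 = -7675154*(-3840196 + 178*sqrt(5))/7 = 29474095690184/7 - 1366177412*sqrt(5)/7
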